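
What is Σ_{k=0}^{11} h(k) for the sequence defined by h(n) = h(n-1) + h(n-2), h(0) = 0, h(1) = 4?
Computing the sequence terms: 0, 4, 4, 8, 12, 20, 32, 52, 84, 136, 220, 356
Adding these values together:

928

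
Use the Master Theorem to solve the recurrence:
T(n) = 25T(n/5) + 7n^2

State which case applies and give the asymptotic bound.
Master Theorem template: T(n) = a·T(n/b) + f(n).
Here: a=25, b=5, f(n)=7n^2
Compute log_b(a) = log_5(25) = 2.
f(n) = 7n^2 = Θ(n^2). Case 2: T(n) = Θ(n^2 log n).

Case 2: T(n) = Θ(n^2 log n)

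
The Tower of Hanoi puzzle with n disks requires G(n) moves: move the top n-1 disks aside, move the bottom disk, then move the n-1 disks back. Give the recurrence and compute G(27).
Moving n disks = move the top n-1 disks aside (G(n-1) moves) + move the largest disk (1 move) + move the n-1 disks back on top (G(n-1) moves), so G(n) = 2G(n-1) + 1, with G(1) = 1 (a single disk takes one move).
First terms: 1, 3, 7, 15, 31, 63, … — each is one less than a power of 2. Indeed G(n) + 1 = 2(G(n-1) + 1) with G(1) + 1 = 2, so G(n) + 1 = 2ⁿ and G(n) = 2ⁿ - 1.
Hence G(27) = 2^27 - 1 = 134217728 - 1 = 134217727.

G(n) = 2G(n-1) + 1, G(1) = 1; G(27) = 134217727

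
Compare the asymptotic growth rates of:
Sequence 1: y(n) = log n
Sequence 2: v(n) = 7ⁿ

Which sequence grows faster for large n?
Comparing growth rates:
Growth-rate hierarchy: log n ≺ any polynomial ≺ any exponential cⁿ (c>1) ≺ n! ≺ nⁿ.
exponential base 7 dominates logarithmic asymptotically.

v(n) grows faster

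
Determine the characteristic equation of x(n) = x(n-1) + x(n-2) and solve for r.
Substitute x(n) = rⁿ and divide through by rⁿ⁻²: r² - r - 1 = 0
Discriminant: 1² + 4·1 = 5, not a perfect square, so by the quadratic formula r = (1 ± √5)/2.
General solution: x(n) = A·r₁ⁿ + B·r₂ⁿ where r₁,r₂ = (1 ± √5)/2

Characteristic: r² - r - 1 = 0, Roots: r = (1 ± √5)/2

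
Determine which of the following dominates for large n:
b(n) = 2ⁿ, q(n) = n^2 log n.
Comparing growth rates:
Growth-rate hierarchy: log n ≺ any polynomial ≺ any exponential cⁿ (c>1) ≺ n! ≺ nⁿ.
exponential base 2 dominates polynomial degree 2 (with log factor) asymptotically.

b(n) grows faster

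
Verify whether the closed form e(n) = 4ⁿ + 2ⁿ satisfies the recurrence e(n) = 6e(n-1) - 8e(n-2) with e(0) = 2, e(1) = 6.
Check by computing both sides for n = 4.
From the recurrence with e(0) = 2, e(1) = 6:
  e(0) = 2, e(1) = 6, e(2) = 20, e(3) = 72, e(4) = 272
  so the recurrence gives e(4) = 272.
From the proposed closed form e(n) = 4ⁿ + 2ⁿ:
  e(4) = 272.
Both sides give 272 at n = 4, and the initial condition(s) match, so the closed form is consistent.

Yes, the closed form is correct.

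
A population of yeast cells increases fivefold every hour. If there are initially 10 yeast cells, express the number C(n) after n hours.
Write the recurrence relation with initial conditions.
Each hour multiplies the count by 5, so the count after n hours depends only on the count after n-1 hours: C(n) = 5 × C(n-1). The starting count gives C(0) = 10.
Unrolling n times gives the closed form C(n) = 10 × 5ⁿ.

C(n) = 5 × C(n-1), C(0) = 10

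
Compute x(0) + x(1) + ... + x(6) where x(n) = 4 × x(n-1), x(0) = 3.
Computing the sequence terms: 3, 12, 48, 192, 768, 3072, 12288
Adding these values together:

16383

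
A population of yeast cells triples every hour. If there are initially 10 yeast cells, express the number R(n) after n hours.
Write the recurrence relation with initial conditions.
Each hour multiplies the count by 3, so the count after n hours depends only on the count after n-1 hours: R(n) = 3 × R(n-1). The starting count gives R(0) = 10.
Unrolling n times gives the closed form R(n) = 10 × 3ⁿ.

R(n) = 3 × R(n-1), R(0) = 10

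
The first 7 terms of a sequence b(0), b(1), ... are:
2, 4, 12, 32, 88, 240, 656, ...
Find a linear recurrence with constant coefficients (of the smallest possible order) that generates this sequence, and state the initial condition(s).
Look for the lowest-order linear relation among consecutive terms.
Observation: b(n) - 2·b(n-1) - (2)·b(n-2) = 0 holds for the shown terms, and no order-1 relation b(n) = α·b(n-1) + β fits.
Check at n=3: 2·12 + (2)·4 = 32. ✓

b(n) = 2b(n-1) + 2b(n-2), b(0) = 2, b(1) = 4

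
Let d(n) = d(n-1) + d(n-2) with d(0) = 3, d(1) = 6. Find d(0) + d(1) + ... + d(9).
Computing the sequence terms: 3, 6, 9, 15, 24, 39, 63, 102, 165, 267
Adding these values together:

693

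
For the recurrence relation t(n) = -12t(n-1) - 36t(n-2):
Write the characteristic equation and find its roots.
Substitute t(n) = rⁿ and divide through by rⁿ⁻²: r² + 12r + 36 = 0
Factor: (r + 6)² = 0, so r = -6 (double root).
General solution: t(n) = (A + Bn)·(-6)ⁿ

Characteristic: r² + 12r + 36 = 0, Roots: r = -6 (double root)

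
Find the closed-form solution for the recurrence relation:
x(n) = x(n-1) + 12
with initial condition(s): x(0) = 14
Recurrence: x(n) = x(n-1) + 12, initial: x(0) = 14.
Each step adds 12, so x(n) = x(0) + 12n = 12n + 14.

x(n) = 12n + 14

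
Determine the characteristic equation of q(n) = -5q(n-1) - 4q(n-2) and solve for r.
Substitute q(n) = rⁿ and divide through by rⁿ⁻²: r² + 5r + 4 = 0
Factor: (r + 4)(r + 1) = 0, so r = -4, -1.
General solution: q(n) = A·(-4)ⁿ + B·(-1)ⁿ

Characteristic: r² + 5r + 4 = 0, Roots: r = -4, -1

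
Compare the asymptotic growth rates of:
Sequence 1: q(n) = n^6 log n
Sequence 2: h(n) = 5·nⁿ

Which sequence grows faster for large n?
Comparing growth rates:
Growth-rate hierarchy: log n ≺ any polynomial ≺ any exponential cⁿ (c>1) ≺ n! ≺ nⁿ.
super-exponential nⁿ dominates polynomial degree 6 (with log factor) asymptotically.

h(n) grows faster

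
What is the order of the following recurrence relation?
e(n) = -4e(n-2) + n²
The order is the largest lag k for which e(n-k) appears. Here the deepest term is e(n-2) (the n² term is non-homogeneous and does not affect the order), so the order is 2.

Order 2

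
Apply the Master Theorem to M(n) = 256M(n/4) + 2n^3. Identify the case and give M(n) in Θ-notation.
Master Theorem template: M(n) = a·M(n/b) + f(n).
Here: a=256, b=4, f(n)=2n^3
Compute log_b(a) = log_4(256) = 4.
f(n) = 2n^3 = O(n^(4-ε)) with ε = 1. Case 1: M(n) = Θ(n^log_b(a)) = Θ(n^4).

Case 1: M(n) = Θ(n^4)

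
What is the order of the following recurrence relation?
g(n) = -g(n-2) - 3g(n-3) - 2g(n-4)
The order is the largest lag k for which g(n-k) appears. Here the deepest term is g(n-4), so the order is 4.

Order 4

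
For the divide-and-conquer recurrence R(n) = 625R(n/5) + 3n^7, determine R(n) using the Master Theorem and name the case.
Master Theorem template: R(n) = a·R(n/b) + f(n).
Here: a=625, b=5, f(n)=3n^7
Compute log_b(a) = log_5(625) = 4.
f(n) = 3n^7 = Ω(n^(4+ε)) with ε = 3, and the regularity condition holds (a·f(n/b) = (a/b^7)·f(n) with a/b^7 = 5^-3 < 1). Case 3: R(n) = Θ(f(n)) = Θ(n^7).

Case 3: R(n) = Θ(n^7)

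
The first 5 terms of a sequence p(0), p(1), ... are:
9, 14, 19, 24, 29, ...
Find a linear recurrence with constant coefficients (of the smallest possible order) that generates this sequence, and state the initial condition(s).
Look for the lowest-order linear relation among consecutive terms.
Observation: consecutive differences are constant (= 5).
Check at n=2: 1·14 + 5 = 19. ✓

p(n) = p(n-1) + 5, p(0) = 9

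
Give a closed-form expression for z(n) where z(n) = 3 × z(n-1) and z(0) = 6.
Recurrence: z(n) = 3 × z(n-1), initial: z(0) = 6.
Each term is 3 times the previous, so this is geometric with ratio 3. After n steps: z(n) = z(0)·3ⁿ = 6·3ⁿ.

z(n) = 6·3ⁿ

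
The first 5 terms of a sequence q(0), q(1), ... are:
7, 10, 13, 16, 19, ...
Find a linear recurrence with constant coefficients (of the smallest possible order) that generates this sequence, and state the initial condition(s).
Look for the lowest-order linear relation among consecutive terms.
Observation: consecutive differences are constant (= 3).
Check at n=2: 1·10 + 3 = 13. ✓

q(n) = q(n-1) + 3, q(0) = 7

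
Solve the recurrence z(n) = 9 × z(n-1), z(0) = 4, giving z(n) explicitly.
Recurrence: z(n) = 9 × z(n-1), initial: z(0) = 4.
Each term is 9 times the previous, so this is geometric with ratio 9. After n steps: z(n) = z(0)·9ⁿ = 4·9ⁿ.

z(n) = 4·9ⁿ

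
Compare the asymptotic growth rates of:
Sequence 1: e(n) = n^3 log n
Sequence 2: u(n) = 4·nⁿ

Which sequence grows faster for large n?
Comparing growth rates:
Growth-rate hierarchy: log n ≺ any polynomial ≺ any exponential cⁿ (c>1) ≺ n! ≺ nⁿ.
super-exponential nⁿ dominates polynomial degree 3 (with log factor) asymptotically.

u(n) grows faster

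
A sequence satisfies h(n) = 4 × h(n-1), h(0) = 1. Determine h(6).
Computing step by step:
h(0) = 1
h(1) = 4 × 1 = 4
h(2) = 4 × 4 = 16
h(3) = 4 × 16 = 64
h(4) = 4 × 64 = 256
h(5) = 4 × 256 = 1024
h(6) = 4 × 1024 = 4096

4096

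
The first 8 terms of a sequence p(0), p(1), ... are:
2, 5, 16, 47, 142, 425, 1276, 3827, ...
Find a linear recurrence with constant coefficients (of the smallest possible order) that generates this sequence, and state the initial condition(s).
Look for the lowest-order linear relation among consecutive terms.
Observation: p(n) - 2·p(n-1) - (3)·p(n-2) = 0 holds for the shown terms, and no order-1 relation p(n) = α·p(n-1) + β fits.
Check at n=3: 2·16 + (3)·5 = 47. ✓

p(n) = 2p(n-1) + 3p(n-2), p(0) = 2, p(1) = 5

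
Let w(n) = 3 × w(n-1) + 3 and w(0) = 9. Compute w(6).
Computing step by step:
w(0) = 9
w(1) = 3 × 9 + 3 = 30
w(2) = 3 × 30 + 3 = 93
w(3) = 3 × 93 + 3 = 282
w(4) = 3 × 282 + 3 = 849
w(5) = 3 × 849 + 3 = 2550
w(6) = 3 × 2550 + 3 = 7653

7653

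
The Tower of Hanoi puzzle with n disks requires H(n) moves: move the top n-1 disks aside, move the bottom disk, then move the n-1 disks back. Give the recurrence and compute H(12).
Moving n disks = move the top n-1 disks aside (H(n-1) moves) + move the largest disk (1 move) + move the n-1 disks back on top (H(n-1) moves), so H(n) = 2H(n-1) + 1, with H(1) = 1 (a single disk takes one move).
First terms: 1, 3, 7, 15, 31, 63, … — each is one less than a power of 2. Indeed H(n) + 1 = 2(H(n-1) + 1) with H(1) + 1 = 2, so H(n) + 1 = 2ⁿ and H(n) = 2ⁿ - 1.
Hence H(12) = 2^12 - 1 = 4096 - 1 = 4095.

H(n) = 2H(n-1) + 1, H(1) = 1; H(12) = 4095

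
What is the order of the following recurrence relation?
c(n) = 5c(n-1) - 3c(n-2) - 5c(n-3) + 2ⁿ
The order is the largest lag k for which c(n-k) appears. Here the deepest term is c(n-3) (the 2ⁿ term is non-homogeneous and does not affect the order), so the order is 3.

Order 3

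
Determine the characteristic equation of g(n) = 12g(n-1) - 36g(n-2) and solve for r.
Substitute g(n) = rⁿ and divide through by rⁿ⁻²: r² - 12r + 36 = 0
Factor: (r - 6)² = 0, so r = 6 (double root).
General solution: g(n) = (A + Bn)·6ⁿ

Characteristic: r² - 12r + 36 = 0, Roots: r = 6 (double root)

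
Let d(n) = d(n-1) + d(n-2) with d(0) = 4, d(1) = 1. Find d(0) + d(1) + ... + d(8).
Computing the sequence terms: 4, 1, 5, 6, 11, 17, 28, 45, 73
Adding these values together:

190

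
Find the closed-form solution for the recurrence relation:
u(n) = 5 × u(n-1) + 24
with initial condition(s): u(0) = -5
Recurrence: u(n) = 5 × u(n-1) + 24, initial: u(0) = -5.
Try u(n) = A·5ⁿ + C. Substituting: A·5ⁿ + C = 5(A·5ⁿ⁻¹ + C) + 24 = A·5ⁿ + 5C + 24, so C = 5C + 24, giving C = -6. Then u(0) = A - 6 = -5 gives A = 1.

u(n) = 5ⁿ - 6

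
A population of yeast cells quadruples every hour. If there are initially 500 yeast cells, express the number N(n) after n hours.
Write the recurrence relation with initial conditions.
Each hour multiplies the count by 4, so the count after n hours depends only on the count after n-1 hours: N(n) = 4 × N(n-1). The starting count gives N(0) = 500.
Unrolling n times gives the closed form N(n) = 500 × 4ⁿ.

N(n) = 4 × N(n-1), N(0) = 500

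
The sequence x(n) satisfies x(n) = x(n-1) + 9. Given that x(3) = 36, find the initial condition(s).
x(3) = x(0) + 3·9, so x(0) = 36 - 27 = 9.

x(0) = 9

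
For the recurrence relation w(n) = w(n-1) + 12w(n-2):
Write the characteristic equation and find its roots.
Substitute w(n) = rⁿ and divide through by rⁿ⁻²: r² - r - 12 = 0
Factor: (r + 3)(r - 4) = 0, so r = -3, 4.
General solution: w(n) = A·(-3)ⁿ + B·4ⁿ

Characteristic: r² - r - 12 = 0, Roots: r = -3, 4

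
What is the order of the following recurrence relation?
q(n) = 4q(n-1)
The order is the largest lag k for which q(n-k) appears. Here the deepest term is q(n-1), so the order is 1.

Order 1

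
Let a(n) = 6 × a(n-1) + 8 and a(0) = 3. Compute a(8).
Computing step by step:
a(0) = 3
a(1) = 6 × 3 + 8 = 26
a(2) = 6 × 26 + 8 = 164
a(3) = 6 × 164 + 8 = 992
a(4) = 6 × 992 + 8 = 5960
a(5) = 6 × 5960 + 8 = 35768
a(6) = 6 × 35768 + 8 = 214616
a(7) = 6 × 214616 + 8 = 1287704
a(8) = 6 × 1287704 + 8 = 7726232

7726232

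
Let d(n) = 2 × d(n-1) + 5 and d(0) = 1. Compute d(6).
Computing step by step:
d(0) = 1
d(1) = 2 × 1 + 5 = 7
d(2) = 2 × 7 + 5 = 19
d(3) = 2 × 19 + 5 = 43
d(4) = 2 × 43 + 5 = 91
d(5) = 2 × 91 + 5 = 187
d(6) = 2 × 187 + 5 = 379

379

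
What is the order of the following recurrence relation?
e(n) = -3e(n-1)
The order is the largest lag k for which e(n-k) appears. Here the deepest term is e(n-1), so the order is 1.

Order 1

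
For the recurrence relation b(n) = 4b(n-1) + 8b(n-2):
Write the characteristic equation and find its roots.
Substitute b(n) = rⁿ and divide through by rⁿ⁻²: r² - 4r - 8 = 0
Discriminant: 4² + 4·8 = 48, not a perfect square, so by the quadratic formula r = (4 ± √48)/2.
General solution: b(n) = A·r₁ⁿ + B·r₂ⁿ where r₁,r₂ = (4 ± √48)/2

Characteristic: r² - 4r - 8 = 0, Roots: r = (4 ± √48)/2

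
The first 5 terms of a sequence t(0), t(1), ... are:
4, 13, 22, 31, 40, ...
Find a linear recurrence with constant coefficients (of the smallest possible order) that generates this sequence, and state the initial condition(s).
Look for the lowest-order linear relation among consecutive terms.
Observation: consecutive differences are constant (= 9).
Check at n=2: 1·13 + 9 = 22. ✓

t(n) = t(n-1) + 9, t(0) = 4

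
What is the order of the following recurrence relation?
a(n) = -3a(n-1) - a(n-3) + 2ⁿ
The order is the largest lag k for which a(n-k) appears. Here the deepest term is a(n-3) (the 2ⁿ term is non-homogeneous and does not affect the order), so the order is 3.

Order 3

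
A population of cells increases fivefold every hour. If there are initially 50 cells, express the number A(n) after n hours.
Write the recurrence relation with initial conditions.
Each hour multiplies the count by 5, so the count after n hours depends only on the count after n-1 hours: A(n) = 5 × A(n-1). The starting count gives A(0) = 50.
Unrolling n times gives the closed form A(n) = 50 × 5ⁿ.

A(n) = 5 × A(n-1), A(0) = 50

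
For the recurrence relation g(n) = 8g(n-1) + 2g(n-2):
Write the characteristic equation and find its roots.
Substitute g(n) = rⁿ and divide through by rⁿ⁻²: r² - 8r - 2 = 0
Discriminant: 8² + 4·2 = 72, not a perfect square, so by the quadratic formula r = (8 ± √72)/2.
General solution: g(n) = A·r₁ⁿ + B·r₂ⁿ where r₁,r₂ = (8 ± √72)/2

Characteristic: r² - 8r - 2 = 0, Roots: r = (8 ± √72)/2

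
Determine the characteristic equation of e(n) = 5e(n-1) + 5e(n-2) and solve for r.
Substitute e(n) = rⁿ and divide through by rⁿ⁻²: r² - 5r - 5 = 0
Discriminant: 5² + 4·5 = 45, not a perfect square, so by the quadratic formula r = (5 ± √45)/2.
General solution: e(n) = A·r₁ⁿ + B·r₂ⁿ where r₁,r₂ = (5 ± √45)/2

Characteristic: r² - 5r - 5 = 0, Roots: r = (5 ± √45)/2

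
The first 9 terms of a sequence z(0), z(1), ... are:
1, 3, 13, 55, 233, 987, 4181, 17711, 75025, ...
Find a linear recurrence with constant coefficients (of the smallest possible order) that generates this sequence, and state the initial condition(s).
Look for the lowest-order linear relation among consecutive terms.
Observation: z(n) - 4·z(n-1) - (1)·z(n-2) = 0 holds for the shown terms, and no order-1 relation z(n) = α·z(n-1) + β fits.
Check at n=3: 4·13 + (1)·3 = 55. ✓

z(n) = 4z(n-1) + z(n-2), z(0) = 1, z(1) = 3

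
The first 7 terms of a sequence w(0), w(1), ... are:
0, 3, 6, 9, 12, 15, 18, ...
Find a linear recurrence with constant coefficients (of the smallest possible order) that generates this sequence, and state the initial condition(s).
Look for the lowest-order linear relation among consecutive terms.
Observation: consecutive differences are constant (= 3).
Check at n=2: 1·3 + 3 = 6. ✓

w(n) = w(n-1) + 3, w(0) = 0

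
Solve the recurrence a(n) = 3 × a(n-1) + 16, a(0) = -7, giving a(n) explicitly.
Recurrence: a(n) = 3 × a(n-1) + 16, initial: a(0) = -7.
Try a(n) = A·3ⁿ + C. Substituting: A·3ⁿ + C = 3(A·3ⁿ⁻¹ + C) + 16 = A·3ⁿ + 3C + 16, so C = 3C + 16, giving C = -8. Then a(0) = A - 8 = -7 gives A = 1.

a(n) = 3ⁿ - 8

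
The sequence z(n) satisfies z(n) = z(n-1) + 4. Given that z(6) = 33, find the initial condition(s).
z(6) = z(0) + 6·4, so z(0) = 33 - 24 = 9.

z(0) = 9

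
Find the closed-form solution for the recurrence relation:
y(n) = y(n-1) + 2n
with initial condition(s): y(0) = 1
Recurrence: y(n) = y(n-1) + 2n, initial: y(0) = 1.
Telescoping: y(n) = y(0) + 2·Σᵢ₌₁ⁿ i = 1 + 2·n(n+1)/2.

y(n) = 2·n(n+1)/2 + 1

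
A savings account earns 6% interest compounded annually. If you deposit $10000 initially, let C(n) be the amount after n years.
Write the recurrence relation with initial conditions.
Each year the balance grows by 6%, i.e. is multiplied by 1 + 6/100 = 1.06, so C(n) = 1.06 × C(n-1). The initial deposit gives C(0) = 10000.
Unrolling gives the closed form C(n) = 10000 × (1.06)ⁿ.

C(n) = 1.06 × C(n-1), C(0) = 10000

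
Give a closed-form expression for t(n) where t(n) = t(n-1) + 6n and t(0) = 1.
Recurrence: t(n) = t(n-1) + 6n, initial: t(0) = 1.
Telescoping: t(n) = t(0) + 6·Σᵢ₌₁ⁿ i = 1 + 6·n(n+1)/2.

t(n) = 6·n(n+1)/2 + 1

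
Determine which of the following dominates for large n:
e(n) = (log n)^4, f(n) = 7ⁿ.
Comparing growth rates:
Growth-rate hierarchy: log n ≺ any polynomial ≺ any exponential cⁿ (c>1) ≺ n! ≺ nⁿ.
exponential base 7 dominates polylogarithmic (log n)^4 asymptotically.

f(n) grows faster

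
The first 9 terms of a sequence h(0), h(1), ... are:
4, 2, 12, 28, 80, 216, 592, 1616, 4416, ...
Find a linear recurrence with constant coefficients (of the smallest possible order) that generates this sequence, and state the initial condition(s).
Look for the lowest-order linear relation among consecutive terms.
Observation: h(n) - 2·h(n-1) - (2)·h(n-2) = 0 holds for the shown terms, and no order-1 relation h(n) = α·h(n-1) + β fits.
Check at n=3: 2·12 + (2)·2 = 28. ✓

h(n) = 2h(n-1) + 2h(n-2), h(0) = 4, h(1) = 2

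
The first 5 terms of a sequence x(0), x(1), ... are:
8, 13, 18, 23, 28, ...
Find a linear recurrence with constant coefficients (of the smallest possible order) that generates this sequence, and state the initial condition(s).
Look for the lowest-order linear relation among consecutive terms.
Observation: consecutive differences are constant (= 5).
Check at n=2: 1·13 + 5 = 18. ✓

x(n) = x(n-1) + 5, x(0) = 8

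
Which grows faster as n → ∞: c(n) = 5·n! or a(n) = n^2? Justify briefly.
Comparing growth rates:
Growth-rate hierarchy: log n ≺ any polynomial ≺ any exponential cⁿ (c>1) ≺ n! ≺ nⁿ.
factorial dominates polynomial degree 2 asymptotically.

c(n) grows faster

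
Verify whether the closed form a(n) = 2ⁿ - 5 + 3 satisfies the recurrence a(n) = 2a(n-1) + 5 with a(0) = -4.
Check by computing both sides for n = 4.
From the recurrence with a(0) = -4:
  a(0) = -4, a(1) = -3, a(2) = -1, a(3) = 3, a(4) = 11
  so the recurrence gives a(4) = 11.
From the proposed closed form a(n) = 2ⁿ - 5 + 3:
  a(4) = 14.
The recurrence gives 11 but the closed form gives 14, so the closed form does not satisfy the recurrence.

No, the closed form is incorrect.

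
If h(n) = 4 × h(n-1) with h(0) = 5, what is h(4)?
Computing step by step:
h(0) = 5
h(1) = 4 × 5 = 20
h(2) = 4 × 20 = 80
h(3) = 4 × 80 = 320
h(4) = 4 × 320 = 1280

1280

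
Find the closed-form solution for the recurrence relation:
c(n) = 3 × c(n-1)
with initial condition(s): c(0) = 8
Recurrence: c(n) = 3 × c(n-1), initial: c(0) = 8.
Each term is 3 times the previous, so this is geometric with ratio 3. After n steps: c(n) = c(0)·3ⁿ = 8·3ⁿ.

c(n) = 8·3ⁿ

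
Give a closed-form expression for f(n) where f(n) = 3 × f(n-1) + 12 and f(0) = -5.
Recurrence: f(n) = 3 × f(n-1) + 12, initial: f(0) = -5.
Try f(n) = A·3ⁿ + C. Substituting: A·3ⁿ + C = 3(A·3ⁿ⁻¹ + C) + 12 = A·3ⁿ + 3C + 12, so C = 3C + 12, giving C = -6. Then f(0) = A - 6 = -5 gives A = 1.

f(n) = 3ⁿ - 6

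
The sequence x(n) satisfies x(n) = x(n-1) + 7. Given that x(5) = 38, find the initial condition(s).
x(5) = x(0) + 5·7, so x(0) = 38 - 35 = 3.

x(0) = 3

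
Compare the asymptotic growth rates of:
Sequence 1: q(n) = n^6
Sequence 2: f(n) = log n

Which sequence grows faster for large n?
Comparing growth rates:
Growth-rate hierarchy: log n ≺ any polynomial ≺ any exponential cⁿ (c>1) ≺ n! ≺ nⁿ.
polynomial degree 6 dominates logarithmic asymptotically.

q(n) grows faster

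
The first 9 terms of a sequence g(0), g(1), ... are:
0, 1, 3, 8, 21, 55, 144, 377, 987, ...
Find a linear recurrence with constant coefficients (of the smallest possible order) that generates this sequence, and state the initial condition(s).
Look for the lowest-order linear relation among consecutive terms.
Observation: g(n) - 3·g(n-1) - (-1)·g(n-2) = 0 holds for the shown terms, and no order-1 relation g(n) = α·g(n-1) + β fits.
Check at n=3: 3·3 + (-1)·1 = 8. ✓

g(n) = 3g(n-1) - g(n-2), g(0) = 0, g(1) = 1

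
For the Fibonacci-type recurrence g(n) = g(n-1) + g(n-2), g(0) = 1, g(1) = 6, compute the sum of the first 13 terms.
Computing the sequence terms: 1, 6, 7, 13, 20, 33, 53, 86, 139, 225, 364, 589, 953
Adding these values together:

2489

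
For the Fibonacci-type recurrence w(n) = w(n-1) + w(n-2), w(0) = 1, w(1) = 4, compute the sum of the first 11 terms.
Computing the sequence terms: 1, 4, 5, 9, 14, 23, 37, 60, 97, 157, 254
Adding these values together:

661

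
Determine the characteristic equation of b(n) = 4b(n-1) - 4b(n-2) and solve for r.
Substitute b(n) = rⁿ and divide through by rⁿ⁻²: r² - 4r + 4 = 0
Factor: (r - 2)² = 0, so r = 2 (double root).
General solution: b(n) = (A + Bn)·2ⁿ

Characteristic: r² - 4r + 4 = 0, Roots: r = 2 (double root)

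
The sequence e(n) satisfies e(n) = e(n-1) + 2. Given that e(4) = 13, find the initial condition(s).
e(4) = e(0) + 4·2, so e(0) = 13 - 8 = 5.

e(0) = 5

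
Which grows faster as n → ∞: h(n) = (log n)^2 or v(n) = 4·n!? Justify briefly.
Comparing growth rates:
Growth-rate hierarchy: log n ≺ any polynomial ≺ any exponential cⁿ (c>1) ≺ n! ≺ nⁿ.
factorial dominates polylogarithmic (log n)^2 asymptotically.

v(n) grows faster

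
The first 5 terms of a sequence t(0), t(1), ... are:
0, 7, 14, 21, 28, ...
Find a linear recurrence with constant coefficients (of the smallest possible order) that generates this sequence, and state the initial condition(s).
Look for the lowest-order linear relation among consecutive terms.
Observation: consecutive differences are constant (= 7).
Check at n=2: 1·7 + 7 = 14. ✓

t(n) = t(n-1) + 7, t(0) = 0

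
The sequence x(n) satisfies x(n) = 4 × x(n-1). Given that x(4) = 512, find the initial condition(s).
In general x(n) = 4ⁿ · x(0). At n = 4: x(0) = x(4) / 4^4 = 512 / 256 = 2.

x(0) = 2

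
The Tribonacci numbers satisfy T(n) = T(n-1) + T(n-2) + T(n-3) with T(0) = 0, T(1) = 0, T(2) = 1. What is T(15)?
Computing the sequence terms:
0, 0, 1, 1, 2, 4, 7, 13, 24, 44, 81, 149, 274, 504, 927, 1705

1705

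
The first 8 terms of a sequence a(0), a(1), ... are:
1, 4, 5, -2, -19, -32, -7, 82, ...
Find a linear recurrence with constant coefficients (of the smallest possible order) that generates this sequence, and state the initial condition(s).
Look for the lowest-order linear relation among consecutive terms.
Observation: a(n) - 2·a(n-1) - (-3)·a(n-2) = 0 holds for the shown terms, and no order-1 relation a(n) = α·a(n-1) + β fits.
Check at n=3: 2·5 + (-3)·4 = -2. ✓

a(n) = 2a(n-1) - 3a(n-2), a(0) = 1, a(1) = 4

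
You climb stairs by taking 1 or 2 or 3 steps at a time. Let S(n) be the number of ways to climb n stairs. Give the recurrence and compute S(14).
Condition on the size of the last step (1 to 3): before it there were n-1, …, n-3 stairs climbed, and these cases are disjoint, so S(n) = S(n-1) + S(n-2) + S(n-3) (order-3 linear recurrence).
Initial conditions by direct count (compositions of i into parts ≤ 3): S(1) = 1; S(2) = 2; S(3) = 4.
Iterating the recurrence: S(4) = 7, S(5) = 13, S(6) = 24, S(7) = 44, S(8) = 81, S(9) = 149, S(10) = 274, S(11) = 504, S(12) = 927, S(13) = 1705, S(14) = 3136.

S(n) = S(n-1) + S(n-2) + S(n-3), S(1) = 1, S(2) = 2, S(3) = 4; S(14) = 3136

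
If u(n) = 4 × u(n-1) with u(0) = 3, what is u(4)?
Computing step by step:
u(0) = 3
u(1) = 4 × 3 = 12
u(2) = 4 × 12 = 48
u(3) = 4 × 48 = 192
u(4) = 4 × 192 = 768

768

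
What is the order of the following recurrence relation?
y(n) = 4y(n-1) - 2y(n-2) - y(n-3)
The order is the largest lag k for which y(n-k) appears. Here the deepest term is y(n-3), so the order is 3.

Order 3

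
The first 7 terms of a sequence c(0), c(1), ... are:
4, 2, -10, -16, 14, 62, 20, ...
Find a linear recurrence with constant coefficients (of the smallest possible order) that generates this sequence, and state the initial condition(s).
Look for the lowest-order linear relation among consecutive terms.
Observation: c(n) - 1·c(n-1) - (-3)·c(n-2) = 0 holds for the shown terms, and no order-1 relation c(n) = α·c(n-1) + β fits.
Check at n=3: 1·-10 + (-3)·2 = -16. ✓

c(n) = c(n-1) - 3c(n-2), c(0) = 4, c(1) = 2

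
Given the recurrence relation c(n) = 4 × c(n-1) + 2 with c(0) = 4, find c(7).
Computing step by step:
c(0) = 4
c(1) = 4 × 4 + 2 = 18
c(2) = 4 × 18 + 2 = 74
c(3) = 4 × 74 + 2 = 298
c(4) = 4 × 298 + 2 = 1194
c(5) = 4 × 1194 + 2 = 4778
c(6) = 4 × 4778 + 2 = 19114
c(7) = 4 × 19114 + 2 = 76458

76458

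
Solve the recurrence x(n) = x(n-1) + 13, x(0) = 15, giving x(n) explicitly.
Recurrence: x(n) = x(n-1) + 13, initial: x(0) = 15.
Each step adds 13, so x(n) = x(0) + 13n = 13n + 15.

x(n) = 13n + 15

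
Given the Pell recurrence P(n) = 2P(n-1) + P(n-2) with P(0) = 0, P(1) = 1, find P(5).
Computing the sequence terms:
0, 1, 2, 5, 12, 29

29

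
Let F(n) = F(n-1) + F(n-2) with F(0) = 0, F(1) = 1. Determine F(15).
Computing the sequence terms:
0, 1, 1, 2, 3, 5, 8, 13, 21, 34, 55, 89, 144, 233, 377, 610

610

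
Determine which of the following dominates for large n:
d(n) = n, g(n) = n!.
Comparing growth rates:
Growth-rate hierarchy: log n ≺ any polynomial ≺ any exponential cⁿ (c>1) ≺ n! ≺ nⁿ.
factorial dominates polynomial degree 1 asymptotically.

g(n) grows faster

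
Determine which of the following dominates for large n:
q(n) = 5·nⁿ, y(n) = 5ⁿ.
Comparing growth rates:
Growth-rate hierarchy: log n ≺ any polynomial ≺ any exponential cⁿ (c>1) ≺ n! ≺ nⁿ.
super-exponential nⁿ dominates exponential base 5 asymptotically.

q(n) grows faster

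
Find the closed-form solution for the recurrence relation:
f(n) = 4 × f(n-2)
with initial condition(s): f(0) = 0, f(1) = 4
Recurrence: f(n) = 4 × f(n-2), initial: f(0) = 0, f(1) = 4.
Characteristic equation: r² - 4 = 0, which factors as (r - 2)(r + 2) = 0, so r = 2, -2. General solution f(n) = A·2ⁿ + B·(-2)ⁿ. From f(0) = 0: A + B = 0. From f(1) = 4: 2A - 2B = 4. Solving gives A = 1, B = -1.

f(n) = 2ⁿ - (-2)ⁿ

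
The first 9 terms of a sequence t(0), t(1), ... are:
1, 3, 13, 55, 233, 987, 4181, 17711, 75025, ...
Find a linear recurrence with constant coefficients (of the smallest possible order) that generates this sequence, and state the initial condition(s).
Look for the lowest-order linear relation among consecutive terms.
Observation: t(n) - 4·t(n-1) - (1)·t(n-2) = 0 holds for the shown terms, and no order-1 relation t(n) = α·t(n-1) + β fits.
Check at n=3: 4·13 + (1)·3 = 55. ✓

t(n) = 4t(n-1) + t(n-2), t(0) = 1, t(1) = 3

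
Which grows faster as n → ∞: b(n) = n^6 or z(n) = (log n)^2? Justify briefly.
Comparing growth rates:
Growth-rate hierarchy: log n ≺ any polynomial ≺ any exponential cⁿ (c>1) ≺ n! ≺ nⁿ.
polynomial degree 6 dominates polylogarithmic (log n)^2 asymptotically.

b(n) grows faster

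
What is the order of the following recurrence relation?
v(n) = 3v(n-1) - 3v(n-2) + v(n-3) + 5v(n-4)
The order is the largest lag k for which v(n-k) appears. Here the deepest term is v(n-4), so the order is 4.

Order 4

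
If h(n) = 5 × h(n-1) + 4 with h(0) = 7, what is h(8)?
Computing step by step:
h(0) = 7
h(1) = 5 × 7 + 4 = 39
h(2) = 5 × 39 + 4 = 199
h(3) = 5 × 199 + 4 = 999
h(4) = 5 × 999 + 4 = 4999
h(5) = 5 × 4999 + 4 = 24999
h(6) = 5 × 24999 + 4 = 124999
h(7) = 5 × 124999 + 4 = 624999
h(8) = 5 × 624999 + 4 = 3124999

3124999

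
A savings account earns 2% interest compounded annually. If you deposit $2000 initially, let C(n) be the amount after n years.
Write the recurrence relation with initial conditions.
Each year the balance grows by 2%, i.e. is multiplied by 1 + 2/100 = 1.02, so C(n) = 1.02 × C(n-1). The initial deposit gives C(0) = 2000.
Unrolling gives the closed form C(n) = 2000 × (1.02)ⁿ.

C(n) = 1.02 × C(n-1), C(0) = 2000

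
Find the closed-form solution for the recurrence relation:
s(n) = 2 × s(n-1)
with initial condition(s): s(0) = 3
Recurrence: s(n) = 2 × s(n-1), initial: s(0) = 3.
Each term is 2 times the previous, so this is geometric with ratio 2. After n steps: s(n) = s(0)·2ⁿ = 3·2ⁿ.

s(n) = 3·2ⁿ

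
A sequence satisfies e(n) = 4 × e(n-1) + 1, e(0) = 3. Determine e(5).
Computing step by step:
e(0) = 3
e(1) = 4 × 3 + 1 = 13
e(2) = 4 × 13 + 1 = 53
e(3) = 4 × 53 + 1 = 213
e(4) = 4 × 213 + 1 = 853
e(5) = 4 × 853 + 1 = 3413

3413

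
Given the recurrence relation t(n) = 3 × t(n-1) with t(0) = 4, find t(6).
Computing step by step:
t(0) = 4
t(1) = 3 × 4 = 12
t(2) = 3 × 12 = 36
t(3) = 3 × 36 = 108
t(4) = 3 × 108 = 324
t(5) = 3 × 324 = 972
t(6) = 3 × 972 = 2916

2916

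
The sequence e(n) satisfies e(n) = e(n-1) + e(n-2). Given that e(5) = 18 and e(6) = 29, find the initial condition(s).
Work backwards using e(k) = e(k+2) - e(k+1):
e(4) = e(6) - e(5) = 29 - 18 = 11
e(3) = e(5) - e(4) = 18 - 11 = 7
e(2) = e(4) - e(3) = 11 - 7 = 4
e(1) = e(3) - e(2) = 7 - 4 = 3
e(0) = e(2) - e(1) = 4 - 3 = 1

e(0) = 1, e(1) = 3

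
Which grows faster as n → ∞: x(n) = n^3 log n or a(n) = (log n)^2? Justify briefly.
Comparing growth rates:
Growth-rate hierarchy: log n ≺ any polynomial ≺ any exponential cⁿ (c>1) ≺ n! ≺ nⁿ.
polynomial degree 3 (with log factor) dominates polylogarithmic (log n)^2 asymptotically.

x(n) grows faster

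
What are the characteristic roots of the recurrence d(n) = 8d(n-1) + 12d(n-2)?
Substitute d(n) = rⁿ and divide through by rⁿ⁻²: r² - 8r - 12 = 0
Discriminant: 8² + 4·12 = 112, not a perfect square, so by the quadratic formula r = (8 ± √112)/2.
General solution: d(n) = A·r₁ⁿ + B·r₂ⁿ where r₁,r₂ = (8 ± √112)/2

Characteristic: r² - 8r - 12 = 0, Roots: r = (8 ± √112)/2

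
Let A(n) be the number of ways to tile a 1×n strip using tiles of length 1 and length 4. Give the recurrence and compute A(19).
Condition on the last tile: it has length 1 (leaving a 1×(n-1) strip) or length 4 (leaving a 1×(n-4) strip), so A(n) = A(n-1) + A(n-4) (order-4 linear recurrence).
For 0 ≤ i < 4 only unit tiles fit, so A(i) = 1.
Iterating the recurrence: A(4) = 2, A(5) = 3, A(6) = 4, A(7) = 5, A(8) = 7, A(9) = 10, A(10) = 14, A(11) = 19, A(12) = 26, A(13) = 36, A(14) = 50, A(15) = 69, A(16) = 95, A(17) = 131, A(18) = 181, A(19) = 250.

A(n) = A(n-1) + A(n-4), with A(i) = 1 for 0 ≤ i < 4; A(19) = 250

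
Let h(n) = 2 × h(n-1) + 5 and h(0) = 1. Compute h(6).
Computing step by step:
h(0) = 1
h(1) = 2 × 1 + 5 = 7
h(2) = 2 × 7 + 5 = 19
h(3) = 2 × 19 + 5 = 43
h(4) = 2 × 43 + 5 = 91
h(5) = 2 × 91 + 5 = 187
h(6) = 2 × 187 + 5 = 379

379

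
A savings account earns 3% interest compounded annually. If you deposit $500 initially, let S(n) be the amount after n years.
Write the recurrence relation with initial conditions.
Each year the balance grows by 3%, i.e. is multiplied by 1 + 3/100 = 1.03, so S(n) = 1.03 × S(n-1). The initial deposit gives S(0) = 500.
Unrolling gives the closed form S(n) = 500 × (1.03)ⁿ.

S(n) = 1.03 × S(n-1), S(0) = 500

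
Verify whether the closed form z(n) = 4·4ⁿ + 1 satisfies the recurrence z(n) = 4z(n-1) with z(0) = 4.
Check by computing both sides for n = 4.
From the recurrence with z(0) = 4:
  z(0) = 4, z(1) = 16, z(2) = 64, z(3) = 256, z(4) = 1024
  so the recurrence gives z(4) = 1024.
From the proposed closed form z(n) = 4·4ⁿ + 1:
  z(4) = 1025.
The recurrence gives 1024 but the closed form gives 1025, so the closed form does not satisfy the recurrence.

No, the closed form is incorrect.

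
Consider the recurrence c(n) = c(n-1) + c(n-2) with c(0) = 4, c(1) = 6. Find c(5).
Computing the sequence terms:
4, 6, 10, 16, 26, 42

42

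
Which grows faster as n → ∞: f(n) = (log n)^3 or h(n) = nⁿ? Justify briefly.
Comparing growth rates:
Growth-rate hierarchy: log n ≺ any polynomial ≺ any exponential cⁿ (c>1) ≺ n! ≺ nⁿ.
super-exponential nⁿ dominates polylogarithmic (log n)^3 asymptotically.

h(n) grows faster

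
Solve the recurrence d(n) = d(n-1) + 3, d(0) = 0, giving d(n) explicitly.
Recurrence: d(n) = d(n-1) + 3, initial: d(0) = 0.
Each step adds 3, so d(n) = d(0) + 3n = 3n.

d(n) = 3n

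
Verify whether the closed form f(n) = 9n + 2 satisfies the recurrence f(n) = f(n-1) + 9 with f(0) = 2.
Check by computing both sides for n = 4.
From the recurrence with f(0) = 2:
  f(0) = 2, f(1) = 11, f(2) = 20, f(3) = 29, f(4) = 38
  so the recurrence gives f(4) = 38.
From the proposed closed form f(n) = 9n + 2:
  f(4) = 38.
Both sides give 38 at n = 4, and the initial condition(s) match, so the closed form is consistent.

Yes, the closed form is correct.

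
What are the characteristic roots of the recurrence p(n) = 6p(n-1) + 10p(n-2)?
Substitute p(n) = rⁿ and divide through by rⁿ⁻²: r² - 6r - 10 = 0
Discriminant: 6² + 4·10 = 76, not a perfect square, so by the quadratic formula r = (6 ± √76)/2.
General solution: p(n) = A·r₁ⁿ + B·r₂ⁿ where r₁,r₂ = (6 ± √76)/2

Characteristic: r² - 6r - 10 = 0, Roots: r = (6 ± √76)/2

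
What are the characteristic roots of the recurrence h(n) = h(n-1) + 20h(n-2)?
Substitute h(n) = rⁿ and divide through by rⁿ⁻²: r² - r - 20 = 0
Factor: (r - 5)(r + 4) = 0, so r = 5, -4.
General solution: h(n) = A·5ⁿ + B·(-4)ⁿ

Characteristic: r² - r - 20 = 0, Roots: r = 5, -4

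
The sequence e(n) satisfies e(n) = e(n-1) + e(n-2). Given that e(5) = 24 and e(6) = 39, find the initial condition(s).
Work backwards using e(k) = e(k+2) - e(k+1):
e(4) = e(6) - e(5) = 39 - 24 = 15
e(3) = e(5) - e(4) = 24 - 15 = 9
e(2) = e(4) - e(3) = 15 - 9 = 6
e(1) = e(3) - e(2) = 9 - 6 = 3
e(0) = e(2) - e(1) = 6 - 3 = 3

e(0) = 3, e(1) = 3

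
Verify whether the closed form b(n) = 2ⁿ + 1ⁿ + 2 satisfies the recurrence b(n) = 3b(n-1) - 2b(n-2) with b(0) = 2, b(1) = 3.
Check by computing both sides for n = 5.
From the recurrence with b(0) = 2, b(1) = 3:
  b(0) = 2, b(1) = 3, b(2) = 5, b(3) = 9, b(4) = 17, b(5) = 33
  so the recurrence gives b(5) = 33.
From the proposed closed form b(n) = 2ⁿ + 1ⁿ + 2:
  b(5) = 35.
The recurrence gives 33 but the closed form gives 35, so the closed form does not satisfy the recurrence.

No, the closed form is incorrect.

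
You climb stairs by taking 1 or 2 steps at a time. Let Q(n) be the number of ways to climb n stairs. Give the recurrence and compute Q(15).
Condition on the size of the last step (1 to 2): before it there were n-1, …, n-2 stairs climbed, and these cases are disjoint, so Q(n) = Q(n-1) + Q(n-2) (Fibonacci-type sequence).
Initial conditions by direct count (compositions of i into parts ≤ 2): Q(1) = 1; Q(2) = 2.
Iterating the recurrence: Q(3) = 3, Q(4) = 5, Q(5) = 8, Q(6) = 13, Q(7) = 21, Q(8) = 34, Q(9) = 55, Q(10) = 89, Q(11) = 144, Q(12) = 233, Q(13) = 377, Q(14) = 610, Q(15) = 987.

Q(n) = Q(n-1) + Q(n-2), Q(1) = 1, Q(2) = 2; Q(15) = 987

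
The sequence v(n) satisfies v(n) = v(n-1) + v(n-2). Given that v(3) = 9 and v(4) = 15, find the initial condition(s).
Work backwards using v(k) = v(k+2) - v(k+1):
v(2) = v(4) - v(3) = 15 - 9 = 6
v(1) = v(3) - v(2) = 9 - 6 = 3
v(0) = v(2) - v(1) = 6 - 3 = 3

v(0) = 3, v(1) = 3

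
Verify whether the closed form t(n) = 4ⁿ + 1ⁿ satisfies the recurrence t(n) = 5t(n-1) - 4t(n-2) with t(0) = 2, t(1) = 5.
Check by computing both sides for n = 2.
From the recurrence with t(0) = 2, t(1) = 5:
  t(0) = 2, t(1) = 5, t(2) = 17
  so the recurrence gives t(2) = 17.
From the proposed closed form t(n) = 4ⁿ + 1ⁿ:
  t(2) = 17.
Both sides give 17 at n = 2, and the initial condition(s) match, so the closed form is consistent.

Yes, the closed form is correct.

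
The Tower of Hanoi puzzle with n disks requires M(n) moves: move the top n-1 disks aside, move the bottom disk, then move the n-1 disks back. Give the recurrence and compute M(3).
Moving n disks = move the top n-1 disks aside (M(n-1) moves) + move the largest disk (1 move) + move the n-1 disks back on top (M(n-1) moves), so M(n) = 2M(n-1) + 1, with M(1) = 1 (a single disk takes one move).
First terms: 1, 3, 7, … — each is one less than a power of 2. Indeed M(n) + 1 = 2(M(n-1) + 1) with M(1) + 1 = 2, so M(n) + 1 = 2ⁿ and M(n) = 2ⁿ - 1.
Hence M(3) = 2^3 - 1 = 8 - 1 = 7.

M(n) = 2M(n-1) + 1, M(1) = 1; M(3) = 7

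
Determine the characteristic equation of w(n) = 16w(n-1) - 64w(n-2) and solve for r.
Substitute w(n) = rⁿ and divide through by rⁿ⁻²: r² - 16r + 64 = 0
Factor: (r - 8)² = 0, so r = 8 (double root).
General solution: w(n) = (A + Bn)·8ⁿ

Characteristic: r² - 16r + 64 = 0, Roots: r = 8 (double root)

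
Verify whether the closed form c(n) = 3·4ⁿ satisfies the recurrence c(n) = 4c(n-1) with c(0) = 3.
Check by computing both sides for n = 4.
From the recurrence with c(0) = 3:
  c(0) = 3, c(1) = 12, c(2) = 48, c(3) = 192, c(4) = 768
  so the recurrence gives c(4) = 768.
From the proposed closed form c(n) = 3·4ⁿ:
  c(4) = 768.
Both sides give 768 at n = 4, and the initial condition(s) match, so the closed form is consistent.

Yes, the closed form is correct.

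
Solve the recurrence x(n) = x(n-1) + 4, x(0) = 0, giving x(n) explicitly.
Recurrence: x(n) = x(n-1) + 4, initial: x(0) = 0.
Each step adds 4, so x(n) = x(0) + 4n = 4n.

x(n) = 4n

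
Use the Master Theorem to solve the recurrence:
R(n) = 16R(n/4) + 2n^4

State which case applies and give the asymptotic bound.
Master Theorem template: R(n) = a·R(n/b) + f(n).
Here: a=16, b=4, f(n)=2n^4
Compute log_b(a) = log_4(16) = 2.
f(n) = 2n^4 = Ω(n^(2+ε)) with ε = 2, and the regularity condition holds (a·f(n/b) = (a/b^4)·f(n) with a/b^4 = 4^-2 < 1). Case 3: R(n) = Θ(f(n)) = Θ(n^4).

Case 3: R(n) = Θ(n^4)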